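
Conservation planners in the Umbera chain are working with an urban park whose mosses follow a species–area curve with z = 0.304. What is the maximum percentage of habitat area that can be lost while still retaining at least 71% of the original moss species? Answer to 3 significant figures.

Need (A_new/A_old)^0.304 = 0.71, so A_new/A_old = 0.71^(1/0.304) = 0.71^3.289
ln(A_new/A_old) = ln 0.71 / 0.304 = -0.3425 / 0.304 = -1.1266
A_new/A_old = e^-1.1266 ≈ 0.3241
Fraction that can be lost = 1 − 0.3241 = 0.6759

67.6%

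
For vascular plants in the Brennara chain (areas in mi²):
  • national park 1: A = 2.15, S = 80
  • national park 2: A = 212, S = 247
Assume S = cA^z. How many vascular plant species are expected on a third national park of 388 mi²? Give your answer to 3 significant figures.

287

z = ln(247/80) / ln(212/2.15) = 1.1274 / 4.5911 = 0.2456
c = 80 / 2.15^0.2456 = 80 / 1.207 = 66.29
S₃ = 66.29 × 388^0.2456 = 66.29 × 4.322 ≈ 286.5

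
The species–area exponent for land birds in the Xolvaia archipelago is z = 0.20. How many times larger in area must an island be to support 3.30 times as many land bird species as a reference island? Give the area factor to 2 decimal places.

(A₂/A₁)^0.2 = 3.3, so A₂/A₁ = 3.3^(1/0.2) = 3.3^5
ln(A₂/A₁) = ln 3.3 / 0.2 = 1.1939 / 0.2 = 5.9696
A₂/A₁ = e^5.9696 ≈ 391.4

391.35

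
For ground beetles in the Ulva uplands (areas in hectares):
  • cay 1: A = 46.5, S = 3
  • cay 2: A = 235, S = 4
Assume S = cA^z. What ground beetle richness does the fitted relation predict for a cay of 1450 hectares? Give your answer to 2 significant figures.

z = ln(4/3) / ln(235/46.5) = 0.2877 / 1.6201 = 0.1776
c = 3 / 46.5^0.1776 = 3 / 1.977 = 1.517
S₃ = 1.517 × 1450^0.1776 = 1.517 × 3.642 ≈ 5.526

5.5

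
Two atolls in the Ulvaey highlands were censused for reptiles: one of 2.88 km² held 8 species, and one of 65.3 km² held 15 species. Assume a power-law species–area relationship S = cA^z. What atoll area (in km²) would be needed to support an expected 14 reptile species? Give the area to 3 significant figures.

z = ln(15/8) / ln(65.3/2.88) = 0.6286 / 3.1212 = 0.2014
c = 8 / 2.88^0.2014 = 8 / 1.237 = 6.465
A = (14/6.465)^(1/0.2014) ⇒ ln A = ln(2.166)/0.2014 = 3.8364
A = e^3.8364 ≈ 46.36 km²

46.4 km²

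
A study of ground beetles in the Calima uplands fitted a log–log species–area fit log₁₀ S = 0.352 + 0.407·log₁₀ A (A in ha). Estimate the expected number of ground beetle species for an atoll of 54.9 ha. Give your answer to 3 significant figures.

11.5

S = 2.249 × 54.9^0.407 = 2.249 × 5.105 ≈ 11.48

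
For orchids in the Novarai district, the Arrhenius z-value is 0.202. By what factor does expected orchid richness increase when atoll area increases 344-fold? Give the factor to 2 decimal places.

S₂/S₁ = (A₂/A₁)^z = 344^0.202
ln(S₂/S₁) = 0.202 × ln 344 = 0.202 × 5.8406 = 1.1798
S₂/S₁ = e^1.1798 ≈ 3.254

3.25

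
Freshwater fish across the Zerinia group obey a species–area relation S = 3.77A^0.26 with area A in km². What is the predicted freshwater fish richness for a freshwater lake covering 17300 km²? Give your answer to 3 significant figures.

S = 3.77 × 17300^0.26 = 3.77 × 12.64 ≈ 47.67

47.7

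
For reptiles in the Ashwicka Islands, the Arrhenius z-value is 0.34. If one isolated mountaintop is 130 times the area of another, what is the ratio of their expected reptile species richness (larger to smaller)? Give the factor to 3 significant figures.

S₂/S₁ = (A₂/A₁)^z = 130^0.34
ln(S₂/S₁) = 0.34 × ln 130 = 0.34 × 4.8675 = 1.6550
S₂/S₁ = e^1.6550 ≈ 5.233

5.23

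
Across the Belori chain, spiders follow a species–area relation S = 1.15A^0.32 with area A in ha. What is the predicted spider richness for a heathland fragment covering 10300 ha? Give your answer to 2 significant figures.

22

S = 1.15 × 10300^0.32
ln S = ln 1.15 + 0.32 × ln 10300 = 0.1398 + 0.32 × 9.2399 = 3.0965
S = e^3.0965 ≈ 22.12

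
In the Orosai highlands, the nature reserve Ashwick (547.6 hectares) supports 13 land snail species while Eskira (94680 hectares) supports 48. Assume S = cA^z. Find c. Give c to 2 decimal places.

2.63

z = ln(S₂/S₁) / ln(A₂/A₁) = ln(48/13) / ln(94680/547.6) = 1.3063 / 5.1527 = 0.2535
c = S₁ / A₁^z = 13 / 547.6^0.2535 = 13 / 4.946 = 2.629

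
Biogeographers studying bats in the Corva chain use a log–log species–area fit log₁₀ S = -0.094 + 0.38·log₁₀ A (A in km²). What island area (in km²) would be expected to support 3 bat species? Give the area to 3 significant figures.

3 = 0.8054 × A^0.38  ⇒  A^0.38 = 3/0.8054 = 3.725
ln A = ln(3.725) / 0.38 = 1.3151 / 0.38 = 3.4607
A = e^3.4607 ≈ 31.84 km²

31.8 km²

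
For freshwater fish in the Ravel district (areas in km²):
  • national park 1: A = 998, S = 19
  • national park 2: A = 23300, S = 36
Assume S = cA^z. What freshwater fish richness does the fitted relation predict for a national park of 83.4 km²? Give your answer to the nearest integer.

11

z = ln(36/19) / ln(23300/998) = 0.6391 / 3.1505 = 0.2029
c = 19 / 998^0.2029 = 19 / 4.059 = 4.681
S₃ = 4.681 × 83.4^0.2029 = 4.681 × 2.453 ≈ 11.48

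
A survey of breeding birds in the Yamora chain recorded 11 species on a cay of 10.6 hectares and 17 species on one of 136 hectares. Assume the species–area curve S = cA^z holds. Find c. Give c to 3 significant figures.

z = ln(S₂/S₁) / ln(A₂/A₁) = ln(17/11) / ln(136/10.6) = 0.4353 / 2.5518 = 0.1706
c = S₁ / A₁^z = 11 / 10.6^0.1706 = 11 / 1.496 = 7.353

7.35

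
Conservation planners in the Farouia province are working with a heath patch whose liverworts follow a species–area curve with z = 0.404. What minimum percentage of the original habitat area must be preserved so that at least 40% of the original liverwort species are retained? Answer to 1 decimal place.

10.4%

Need (A_new/A_old)^0.404 = 0.4, so A_new/A_old = 0.4^(1/0.404) = 0.4^2.475
ln(A_new/A_old) = ln 0.4 / 0.404 = -0.9163 / 0.404 = -2.2680
A_new/A_old = e^-2.2680 ≈ 0.1035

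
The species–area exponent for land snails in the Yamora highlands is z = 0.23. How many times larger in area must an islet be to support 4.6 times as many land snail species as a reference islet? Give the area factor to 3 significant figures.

761

(A₂/A₁)^0.23 = 4.6, so A₂/A₁ = 4.6^(1/0.23) = 4.6^4.348
ln(A₂/A₁) = ln 4.6 / 0.23 = 1.5261 / 0.23 = 6.6350
A₂/A₁ = e^6.6350 ≈ 761.3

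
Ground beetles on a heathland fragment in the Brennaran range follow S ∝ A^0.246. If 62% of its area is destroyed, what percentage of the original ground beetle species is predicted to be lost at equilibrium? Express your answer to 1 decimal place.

S_new/S_old = (A_new/A_old)^z = 0.38^0.246
= exp(0.246 × ln 0.38) = exp(0.246 × -0.9676) = exp(-0.2380) ≈ 0.7882
Fraction lost = 1 − 0.7882 = 0.2118

21.2%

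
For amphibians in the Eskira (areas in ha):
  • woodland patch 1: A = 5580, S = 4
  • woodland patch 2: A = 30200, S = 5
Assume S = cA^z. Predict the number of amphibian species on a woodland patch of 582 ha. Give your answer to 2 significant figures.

3.0

z = ln(5/4) / ln(30200/5580) = 0.2231 / 1.6887 = 0.1321
c = 4 / 5580^0.1321 = 4 / 3.127 = 1.279
S₃ = 1.279 × 582^0.1321 = 1.279 × 2.319 ≈ 2.967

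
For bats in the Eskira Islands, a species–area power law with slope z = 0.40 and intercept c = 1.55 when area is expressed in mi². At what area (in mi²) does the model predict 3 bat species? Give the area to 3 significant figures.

3 = 1.55 × A^0.4  ⇒  A^0.4 = 3/1.55 = 1.935
ln A = ln(1.935) / 0.4 = 0.6604 / 0.4 = 1.6509
A = e^1.6509 ≈ 5.212 mi²

5.21 mi²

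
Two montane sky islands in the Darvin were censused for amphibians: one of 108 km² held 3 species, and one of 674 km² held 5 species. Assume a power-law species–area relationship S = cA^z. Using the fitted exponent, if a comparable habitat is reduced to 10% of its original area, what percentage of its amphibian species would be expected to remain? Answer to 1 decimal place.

z = ln(5/3) / ln(674/108) = 0.5108 / 1.8311 = 0.2790
S_new/S_old = (A_new/A_old)^z = 0.1^0.2790 = exp(0.2790 × -2.3026) = 0.5261

52.6%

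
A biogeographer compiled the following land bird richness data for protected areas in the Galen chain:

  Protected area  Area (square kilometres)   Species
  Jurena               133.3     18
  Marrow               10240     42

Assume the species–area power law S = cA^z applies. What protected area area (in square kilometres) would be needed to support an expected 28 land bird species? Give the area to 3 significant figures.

1280 square kilometres

z = ln(42/18) / ln(10240/133.3) = 0.8473 / 4.3415 = 0.1952
c = 18 / 133.3^0.1952 = 18 / 2.598 = 6.928
A = (28/6.928)^(1/0.1952) ⇒ ln A = ln(4.042)/0.1952 = 7.1565
A = e^7.1565 ≈ 1282 square kilometres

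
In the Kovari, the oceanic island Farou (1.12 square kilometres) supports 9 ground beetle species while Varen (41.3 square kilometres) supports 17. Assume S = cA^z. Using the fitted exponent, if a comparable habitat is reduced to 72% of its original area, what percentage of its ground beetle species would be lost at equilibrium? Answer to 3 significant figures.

z = ln(17/9) / ln(41.3/1.12) = 0.6360 / 3.6075 = 0.1763
S_new/S_old = (A_new/A_old)^z = 0.72^0.1763 = exp(0.1763 × -0.3285) = 0.9437
Fraction lost = 1 − 0.9437 = 0.05627

5.63%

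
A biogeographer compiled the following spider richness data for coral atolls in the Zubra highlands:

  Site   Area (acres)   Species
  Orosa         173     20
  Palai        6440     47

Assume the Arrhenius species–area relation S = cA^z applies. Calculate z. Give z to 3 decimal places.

Taking logs: ln S = ln c + z ln A, so z = (ln S₂ − ln S₁)/(ln A₂ − ln A₁).
z = ln(47/20) / ln(6440/173) = ln(2.35) / ln(37.23) = 0.8544 / 3.6170 = 0.2362

0.236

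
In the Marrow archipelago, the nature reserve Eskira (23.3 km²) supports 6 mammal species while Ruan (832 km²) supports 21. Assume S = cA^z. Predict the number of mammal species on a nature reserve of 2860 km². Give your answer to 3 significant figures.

32.4

z = ln(21/6) / ln(832/23.3) = 1.2528 / 3.5754 = 0.3504
c = 6 / 23.3^0.3504 = 6 / 3.014 = 1.991
S₃ = 1.991 × 2860^0.3504 = 1.991 × 16.26 ≈ 32.37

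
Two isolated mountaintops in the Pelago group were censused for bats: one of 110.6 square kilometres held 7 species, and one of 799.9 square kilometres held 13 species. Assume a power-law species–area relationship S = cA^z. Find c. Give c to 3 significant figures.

1.61

z = ln(S₂/S₁) / ln(A₂/A₁) = ln(13/7) / ln(799.9/110.6) = 0.6190 / 1.9786 = 0.3129
c = S₁ / A₁^z = 7 / 110.6^0.3129 = 7 / 4.359 = 1.606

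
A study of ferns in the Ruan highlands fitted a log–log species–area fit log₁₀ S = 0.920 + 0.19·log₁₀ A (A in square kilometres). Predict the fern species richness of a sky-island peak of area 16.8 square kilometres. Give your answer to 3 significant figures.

14.2

S = 8.318 × 16.8^0.19 = 8.318 × 1.709 ≈ 14.22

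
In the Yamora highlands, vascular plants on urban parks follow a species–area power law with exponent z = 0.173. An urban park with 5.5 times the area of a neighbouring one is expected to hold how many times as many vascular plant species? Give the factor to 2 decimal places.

1.34

S₂/S₁ = (A₂/A₁)^z = 5.5^0.173
ln(S₂/S₁) = 0.173 × ln 5.5 = 0.173 × 1.7047 = 0.2949
S₂/S₁ = e^0.2949 ≈ 1.343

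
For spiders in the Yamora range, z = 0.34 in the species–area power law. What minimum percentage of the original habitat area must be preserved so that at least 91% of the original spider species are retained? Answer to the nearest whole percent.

76%

Need (A_new/A_old)^0.34 = 0.91, so A_new/A_old = 0.91^(1/0.34) = 0.91^2.941
ln(A_new/A_old) = ln 0.91 / 0.34 = -0.0943 / 0.34 = -0.2774
A_new/A_old = e^-0.2774 ≈ 0.7578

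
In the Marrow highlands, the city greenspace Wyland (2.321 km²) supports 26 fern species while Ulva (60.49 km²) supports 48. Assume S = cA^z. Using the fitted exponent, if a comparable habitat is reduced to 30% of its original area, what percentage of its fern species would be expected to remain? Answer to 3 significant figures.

z = ln(48/26) / ln(60.49/2.321) = 0.6131 / 3.2605 = 0.1880
S_new/S_old = (A_new/A_old)^z = 0.3^0.1880 = exp(0.1880 × -1.2040) = 0.7974

79.7%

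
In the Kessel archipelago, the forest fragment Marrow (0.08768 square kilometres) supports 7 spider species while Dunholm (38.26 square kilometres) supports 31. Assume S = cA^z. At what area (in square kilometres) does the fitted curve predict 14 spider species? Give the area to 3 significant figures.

1.49 square kilometres

z = ln(31/7) / ln(38.26/0.08768) = 1.4881 / 6.0785 = 0.2448
c = 7 / 0.08768^0.2448 = 7 / 0.5511 = 12.7
A = (14/12.7)^(1/0.2448) ⇒ ln A = ln(1.102)/0.2448 = 0.3973
A = e^0.3973 ≈ 1.488 square kilometres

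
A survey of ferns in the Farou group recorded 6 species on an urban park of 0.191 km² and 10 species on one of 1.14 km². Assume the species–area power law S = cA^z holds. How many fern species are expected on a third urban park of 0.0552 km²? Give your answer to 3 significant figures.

z = ln(10/6) / ln(1.14/0.191) = 0.5108 / 1.7865 = 0.2859
c = 6 / 0.191^0.2859 = 6 / 0.6229 = 9.632
S₃ = 9.632 × 0.0552^0.2859 = 9.632 × 0.4368 ≈ 4.207

4.21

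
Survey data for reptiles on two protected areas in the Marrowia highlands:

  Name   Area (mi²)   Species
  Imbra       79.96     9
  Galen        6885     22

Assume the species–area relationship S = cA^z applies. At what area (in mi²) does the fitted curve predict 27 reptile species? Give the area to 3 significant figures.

19100 mi²

z = ln(22/9) / ln(6885/79.96) = 0.8938 / 4.4556 = 0.2006
c = 9 / 79.96^0.2006 = 9 / 2.408 = 3.737
A = (27/3.737)^(1/0.2006) ⇒ ln A = ln(7.225)/0.2006 = 9.8580
A = e^9.8580 ≈ 19110 mi²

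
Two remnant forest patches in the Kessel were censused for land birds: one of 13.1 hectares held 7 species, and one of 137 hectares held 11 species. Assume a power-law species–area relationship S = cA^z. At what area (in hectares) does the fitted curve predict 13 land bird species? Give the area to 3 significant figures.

326 hectares

z = ln(11/7) / ln(137/13.1) = 0.4520 / 2.3474 = 0.1925
c = 7 / 13.1^0.1925 = 7 / 1.641 = 4.265
A = (13/4.265)^(1/0.1925) ⇒ ln A = ln(3.048)/0.1925 = 5.7876
A = e^5.7876 ≈ 326.2 hectares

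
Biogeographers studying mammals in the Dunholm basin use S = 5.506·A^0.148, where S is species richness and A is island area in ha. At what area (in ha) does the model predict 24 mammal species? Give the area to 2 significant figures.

24 = 5.506 × A^0.148  ⇒  A^0.148 = 24/5.506 = 4.359
ln A = ln(4.359) / 0.148 = 1.4722 / 0.148 = 9.9474
A = e^9.9474 ≈ 20898 ha

21000 ha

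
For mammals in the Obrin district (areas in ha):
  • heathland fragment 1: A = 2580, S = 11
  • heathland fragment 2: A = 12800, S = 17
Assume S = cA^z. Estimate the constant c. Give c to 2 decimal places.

1.30

z = ln(S₂/S₁) / ln(A₂/A₁) = ln(17/11) / ln(12800/2580) = 0.4353 / 1.6017 = 0.2718
c = S₁ / A₁^z = 11 / 2580^0.2718 = 11 / 8.458 = 1.301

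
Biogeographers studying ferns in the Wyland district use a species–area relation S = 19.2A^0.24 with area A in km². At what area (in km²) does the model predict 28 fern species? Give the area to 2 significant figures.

28 = 19.2 × A^0.24  ⇒  A^0.24 = 28/19.2 = 1.458
ln A = ln(1.458) / 0.24 = 0.3773 / 0.24 = 1.5721
A = e^1.5721 ≈ 4.817 km²

4.8 km²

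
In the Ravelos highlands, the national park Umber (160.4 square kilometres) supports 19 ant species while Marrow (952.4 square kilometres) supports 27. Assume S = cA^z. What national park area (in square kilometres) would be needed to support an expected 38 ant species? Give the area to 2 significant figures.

5400 square kilometres

z = ln(27/19) / ln(952.4/160.4) = 0.3514 / 1.7813 = 0.1973
c = 19 / 160.4^0.1973 = 19 / 2.723 = 6.978
A = (38/6.978)^(1/0.1973) ⇒ ln A = ln(5.446)/0.1973 = 8.5914
A = e^8.5914 ≈ 5385 square kilometres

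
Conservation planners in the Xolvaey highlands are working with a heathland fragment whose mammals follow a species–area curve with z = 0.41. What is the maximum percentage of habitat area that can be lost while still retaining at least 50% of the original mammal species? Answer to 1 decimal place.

81.6%

Need (A_new/A_old)^0.41 = 0.5, so A_new/A_old = 0.5^(1/0.41) = 0.5^2.439
ln(A_new/A_old) = ln 0.5 / 0.41 = -0.6931 / 0.41 = -1.6906
A_new/A_old = e^-1.6906 ≈ 0.1844
Fraction that can be lost = 1 − 0.1844 = 0.8156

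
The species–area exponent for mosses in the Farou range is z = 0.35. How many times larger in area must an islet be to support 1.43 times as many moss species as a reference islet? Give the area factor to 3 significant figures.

(A₂/A₁)^0.35 = 1.43, so A₂/A₁ = 1.43^(1/0.35) = 1.43^2.857
ln(A₂/A₁) = ln 1.43 / 0.35 = 0.3577 / 0.35 = 1.0219
A₂/A₁ = e^1.0219 ≈ 2.779

2.78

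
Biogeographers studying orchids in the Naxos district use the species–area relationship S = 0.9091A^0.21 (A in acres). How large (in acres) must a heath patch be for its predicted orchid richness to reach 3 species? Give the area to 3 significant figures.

295 acres

3 = 0.9091 × A^0.21  ⇒  A^0.21 = 3/0.9091 = 3.3
ln A = ln(3.3) / 0.21 = 1.1939 / 0.21 = 5.6853
A = e^5.6853 ≈ 294.5 acres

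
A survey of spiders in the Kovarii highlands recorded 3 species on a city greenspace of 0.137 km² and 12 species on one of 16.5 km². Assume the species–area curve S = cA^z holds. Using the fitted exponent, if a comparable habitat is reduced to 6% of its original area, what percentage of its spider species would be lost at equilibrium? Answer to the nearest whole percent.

56%

z = ln(12/3) / ln(16.5/0.137) = 1.3863 / 4.7911 = 0.2893
S_new/S_old = (A_new/A_old)^z = 0.06^0.2893 = exp(0.2893 × -2.8134) = 0.4431
Fraction lost = 1 − 0.4431 = 0.5569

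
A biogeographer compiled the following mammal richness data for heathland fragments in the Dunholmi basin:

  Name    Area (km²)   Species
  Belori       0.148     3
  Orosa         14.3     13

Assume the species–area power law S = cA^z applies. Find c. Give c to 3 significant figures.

5.54

z = ln(S₂/S₁) / ln(A₂/A₁) = ln(13/3) / ln(14.3/0.148) = 1.4663 / 4.5708 = 0.3208
c = S₁ / A₁^z = 3 / 0.148^0.3208 = 3 / 0.5418 = 5.537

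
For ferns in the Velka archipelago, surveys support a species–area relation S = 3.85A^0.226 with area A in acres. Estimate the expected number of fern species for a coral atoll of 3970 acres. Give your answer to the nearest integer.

25

S = 3.85 × 3970^0.226
ln S = ln 3.85 + 0.226 × ln 3970 = 1.3481 + 0.226 × 8.2865 = 3.2208
S = e^3.2208 ≈ 25.05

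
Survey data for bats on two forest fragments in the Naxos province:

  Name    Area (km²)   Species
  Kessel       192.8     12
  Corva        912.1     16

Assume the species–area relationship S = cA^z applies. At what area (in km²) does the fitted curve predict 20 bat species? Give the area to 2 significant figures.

3000 km²

z = ln(16/12) / ln(912.1/192.8) = 0.2877 / 1.5541 = 0.1851
c = 12 / 192.8^0.1851 = 12 / 2.649 = 4.531
A = (20/4.531)^(1/0.1851) ⇒ ln A = ln(4.414)/0.1851 = 8.0212
A = e^8.0212 ≈ 3045 km²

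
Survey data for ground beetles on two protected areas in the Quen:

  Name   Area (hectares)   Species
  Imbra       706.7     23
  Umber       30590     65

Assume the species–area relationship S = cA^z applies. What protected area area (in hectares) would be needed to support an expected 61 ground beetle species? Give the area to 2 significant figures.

z = ln(65/23) / ln(30590/706.7) = 1.0389 / 3.7678 = 0.2757
c = 23 / 706.7^0.2757 = 23 / 6.104 = 3.768
A = (61/3.768)^(1/0.2757) ⇒ ln A = ln(16.19)/0.2757 = 10.0981
A = e^10.0981 ≈ 24296 hectares

24000 hectares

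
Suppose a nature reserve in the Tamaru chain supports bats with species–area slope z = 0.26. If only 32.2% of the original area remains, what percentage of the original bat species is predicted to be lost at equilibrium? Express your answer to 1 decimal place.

S_new/S_old = (A_new/A_old)^z = 0.322^0.26
= exp(0.26 × ln 0.322) = exp(0.26 × -1.1332) = exp(-0.2946) ≈ 0.7448
Fraction lost = 1 − 0.7448 = 0.2552

25.5%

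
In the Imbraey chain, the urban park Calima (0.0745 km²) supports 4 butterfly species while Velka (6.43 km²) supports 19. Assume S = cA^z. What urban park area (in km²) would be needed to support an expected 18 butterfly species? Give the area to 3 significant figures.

5.51 km²

z = ln(19/4) / ln(6.43/0.0745) = 1.5581 / 4.4579 = 0.3495
c = 4 / 0.0745^0.3495 = 4 / 0.4035 = 9.914
A = (18/9.914)^(1/0.3495) ⇒ ln A = ln(1.816)/0.3495 = 1.7063
A = e^1.7063 ≈ 5.508 km²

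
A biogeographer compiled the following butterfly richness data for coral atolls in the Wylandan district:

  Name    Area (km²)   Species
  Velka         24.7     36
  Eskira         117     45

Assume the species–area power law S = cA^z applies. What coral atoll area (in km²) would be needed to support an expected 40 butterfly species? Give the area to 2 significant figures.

51 km²

z = ln(45/36) / ln(117/24.7) = 0.2231 / 1.5554 = 0.1435
c = 36 / 24.7^0.1435 = 36 / 1.584 = 22.72
A = (40/22.72)^(1/0.1435) ⇒ ln A = ln(1.76)/0.1435 = 3.9412
A = e^3.9412 ≈ 51.48 km²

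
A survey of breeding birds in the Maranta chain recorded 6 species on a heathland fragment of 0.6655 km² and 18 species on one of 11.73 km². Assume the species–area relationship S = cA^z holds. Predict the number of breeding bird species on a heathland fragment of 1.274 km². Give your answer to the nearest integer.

z = ln(18/6) / ln(11.73/0.6655) = 1.0986 / 2.8694 = 0.3829
c = 6 / 0.6655^0.3829 = 6 / 0.8556 = 7.012
S₃ = 7.012 × 1.274^0.3829 = 7.012 × 1.097 ≈ 7.694

8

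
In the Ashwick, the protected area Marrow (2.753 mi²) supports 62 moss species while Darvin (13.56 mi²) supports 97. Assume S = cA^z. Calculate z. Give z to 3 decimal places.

Taking logs: ln S = ln c + z ln A, so z = (ln S₂ − ln S₁)/(ln A₂ − ln A₁).
z = ln(97/62) / ln(13.56/2.753) = ln(1.565) / ln(4.926) = 0.4476 / 1.5944 = 0.2807

0.281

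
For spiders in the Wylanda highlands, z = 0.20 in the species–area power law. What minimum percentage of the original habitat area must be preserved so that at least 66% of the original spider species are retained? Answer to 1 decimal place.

12.5%

Need (A_new/A_old)^0.2 = 0.66, so A_new/A_old = 0.66^(1/0.2) = 0.66^5
ln(A_new/A_old) = ln 0.66 / 0.2 = -0.4155 / 0.2 = -2.0776
A_new/A_old = e^-2.0776 ≈ 0.1252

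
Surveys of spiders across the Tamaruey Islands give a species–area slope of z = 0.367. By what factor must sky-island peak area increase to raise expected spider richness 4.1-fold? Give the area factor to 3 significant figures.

46.7

(A₂/A₁)^0.367 = 4.1, so A₂/A₁ = 4.1^(1/0.367) = 4.1^2.725
ln(A₂/A₁) = ln 4.1 / 0.367 = 1.4110 / 0.367 = 3.8447
A₂/A₁ = e^3.8447 ≈ 46.74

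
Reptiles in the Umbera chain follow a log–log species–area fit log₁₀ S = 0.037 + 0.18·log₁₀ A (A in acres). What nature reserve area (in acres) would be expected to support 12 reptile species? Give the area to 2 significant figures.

620000 acres

12 = 1.089 × A^0.18  ⇒  A^0.18 = 12/1.089 = 11.02
ln A = ln(11.02) / 0.18 = 2.3997 / 0.18 = 13.3317
A = e^13.3317 ≈ 616447 acres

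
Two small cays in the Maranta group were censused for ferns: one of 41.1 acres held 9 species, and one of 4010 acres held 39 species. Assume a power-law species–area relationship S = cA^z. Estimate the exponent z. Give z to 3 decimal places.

Taking logs: ln S = ln c + z ln A, so z = (ln S₂ − ln S₁)/(ln A₂ − ln A₁).
z = ln(39/9) / ln(4010/41.1) = ln(4.333) / ln(97.57) = 1.4663 / 4.5805 = 0.3201

0.320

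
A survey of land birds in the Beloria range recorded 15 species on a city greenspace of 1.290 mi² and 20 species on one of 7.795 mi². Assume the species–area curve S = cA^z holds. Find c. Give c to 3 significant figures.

z = ln(S₂/S₁) / ln(A₂/A₁) = ln(20/15) / ln(7.795/1.29) = 0.2877 / 1.7988 = 0.1599
c = S₁ / A₁^z = 15 / 1.29^0.1599 = 15 / 1.042 = 14.4

14.4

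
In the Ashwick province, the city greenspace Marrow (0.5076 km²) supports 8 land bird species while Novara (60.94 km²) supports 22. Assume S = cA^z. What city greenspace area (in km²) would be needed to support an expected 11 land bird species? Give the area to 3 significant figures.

z = ln(22/8) / ln(60.94/0.5076) = 1.0116 / 4.7880 = 0.2113
c = 8 / 0.5076^0.2113 = 8 / 0.8665 = 9.232
A = (11/9.232)^(1/0.2113) ⇒ ln A = ln(1.191)/0.2113 = 0.8292
A = e^0.8292 ≈ 2.291 km²

2.29 km²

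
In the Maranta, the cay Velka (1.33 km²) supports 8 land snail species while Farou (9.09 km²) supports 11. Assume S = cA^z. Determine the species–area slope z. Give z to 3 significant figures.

Taking logs: ln S = ln c + z ln A, so z = (ln S₂ − ln S₁)/(ln A₂ − ln A₁).
z = ln(11/8) / ln(9.09/1.33) = ln(1.375) / ln(6.835) = 0.3185 / 1.9220 = 0.1657

0.166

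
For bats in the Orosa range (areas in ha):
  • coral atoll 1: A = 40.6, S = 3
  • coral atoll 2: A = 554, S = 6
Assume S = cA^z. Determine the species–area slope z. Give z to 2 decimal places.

0.27

Taking logs: ln S = ln c + z ln A, so z = (ln S₂ − ln S₁)/(ln A₂ − ln A₁).
z = ln(6/3) / ln(554/40.6) = ln(2) / ln(13.65) = 0.6931 / 2.6134 = 0.2652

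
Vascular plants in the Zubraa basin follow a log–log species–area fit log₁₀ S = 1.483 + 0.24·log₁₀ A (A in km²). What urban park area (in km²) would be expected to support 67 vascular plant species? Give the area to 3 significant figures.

67 = 30.41 × A^0.24  ⇒  A^0.24 = 67/30.41 = 2.203
ln A = ln(2.203) / 0.24 = 0.7900 / 0.24 = 3.2915
A = e^3.2915 ≈ 26.88 km²

26.9 km²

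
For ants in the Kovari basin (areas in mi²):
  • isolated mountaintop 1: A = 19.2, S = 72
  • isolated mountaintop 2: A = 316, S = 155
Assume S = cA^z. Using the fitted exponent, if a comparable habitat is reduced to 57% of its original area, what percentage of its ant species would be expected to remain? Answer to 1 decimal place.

z = ln(155/72) / ln(316/19.2) = 0.7668 / 2.8008 = 0.2738
S_new/S_old = (A_new/A_old)^z = 0.57^0.2738 = exp(0.2738 × -0.5621) = 0.8574

85.7%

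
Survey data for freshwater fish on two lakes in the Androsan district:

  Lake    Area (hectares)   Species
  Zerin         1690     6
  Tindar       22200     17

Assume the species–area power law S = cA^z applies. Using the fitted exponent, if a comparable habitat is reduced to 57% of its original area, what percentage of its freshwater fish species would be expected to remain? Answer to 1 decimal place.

79.7%

z = ln(17/6) / ln(22200/1690) = 1.0415 / 2.5754 = 0.4044
S_new/S_old = (A_new/A_old)^z = 0.57^0.4044 = exp(0.4044 × -0.5621) = 0.7967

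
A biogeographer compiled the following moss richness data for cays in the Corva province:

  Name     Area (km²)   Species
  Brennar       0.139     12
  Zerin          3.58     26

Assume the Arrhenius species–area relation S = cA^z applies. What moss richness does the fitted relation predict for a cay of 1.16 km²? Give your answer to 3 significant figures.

19.9

z = ln(26/12) / ln(3.58/0.139) = 0.7732 / 3.2486 = 0.2380
c = 12 / 0.139^0.2380 = 12 / 0.6252 = 19.19
S₃ = 19.19 × 1.16^0.2380 = 19.19 × 1.036 ≈ 19.88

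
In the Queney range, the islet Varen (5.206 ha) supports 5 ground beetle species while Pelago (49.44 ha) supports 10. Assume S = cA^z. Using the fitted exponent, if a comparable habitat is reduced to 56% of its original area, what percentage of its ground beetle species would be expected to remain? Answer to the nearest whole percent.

z = ln(10/5) / ln(49.44/5.206) = 0.6931 / 2.2509 = 0.3079
S_new/S_old = (A_new/A_old)^z = 0.56^0.3079 = exp(0.3079 × -0.5798) = 0.8365

84%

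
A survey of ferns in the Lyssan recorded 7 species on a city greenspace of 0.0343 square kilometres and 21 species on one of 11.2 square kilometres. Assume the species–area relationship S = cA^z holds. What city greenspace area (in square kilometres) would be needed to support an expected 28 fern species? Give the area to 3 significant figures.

51.0 square kilometres

z = ln(21/7) / ln(11.2/0.0343) = 1.0986 / 5.7885 = 0.1898
c = 7 / 0.0343^0.1898 = 7 / 0.5272 = 13.28
A = (28/13.28)^(1/0.1898) ⇒ ln A = ln(2.109)/0.1898 = 3.9317
A = e^3.9317 ≈ 50.99 square kilometres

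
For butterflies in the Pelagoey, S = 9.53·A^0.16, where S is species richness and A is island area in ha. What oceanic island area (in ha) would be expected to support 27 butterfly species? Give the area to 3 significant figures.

27 = 9.53 × A^0.16  ⇒  A^0.16 = 27/9.53 = 2.833
ln A = ln(2.833) / 0.16 = 1.0414 / 0.16 = 6.5087
A = e^6.5087 ≈ 671 ha

671 ha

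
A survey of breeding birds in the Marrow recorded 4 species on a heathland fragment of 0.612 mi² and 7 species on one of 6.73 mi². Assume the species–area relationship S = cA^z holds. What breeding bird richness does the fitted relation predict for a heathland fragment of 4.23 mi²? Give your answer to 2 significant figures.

z = ln(7/4) / ln(6.73/0.612) = 0.5596 / 2.3976 = 0.2334
c = 4 / 0.612^0.2334 = 4 / 0.8917 = 4.486
S₃ = 4.486 × 4.23^0.2334 = 4.486 × 1.4 ≈ 6.281

6.3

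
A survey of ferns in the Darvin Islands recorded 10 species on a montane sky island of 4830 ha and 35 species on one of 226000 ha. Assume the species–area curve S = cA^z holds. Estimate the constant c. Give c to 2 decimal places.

z = ln(S₂/S₁) / ln(A₂/A₁) = ln(35/10) / ln(226000/4830) = 1.2528 / 3.8457 = 0.3258
c = S₁ / A₁^z = 10 / 4830^0.3258 = 10 / 15.85 = 0.6308

0.63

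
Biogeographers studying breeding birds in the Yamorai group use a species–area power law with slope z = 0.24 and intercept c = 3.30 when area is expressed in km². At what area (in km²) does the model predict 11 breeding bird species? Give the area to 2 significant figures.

11 = 3.3 × A^0.24  ⇒  A^0.24 = 11/3.3 = 3.333
ln A = ln(3.333) / 0.24 = 1.2040 / 0.24 = 5.0166
A = e^5.0166 ≈ 150.9 km²

150 km²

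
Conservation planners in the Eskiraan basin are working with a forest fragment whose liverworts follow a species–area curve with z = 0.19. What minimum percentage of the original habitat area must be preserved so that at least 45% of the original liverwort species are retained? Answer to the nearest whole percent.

Need (A_new/A_old)^0.19 = 0.45, so A_new/A_old = 0.45^(1/0.19) = 0.45^5.263
ln(A_new/A_old) = ln 0.45 / 0.19 = -0.7985 / 0.19 = -4.2027
A_new/A_old = e^-4.2027 ≈ 0.01496

1%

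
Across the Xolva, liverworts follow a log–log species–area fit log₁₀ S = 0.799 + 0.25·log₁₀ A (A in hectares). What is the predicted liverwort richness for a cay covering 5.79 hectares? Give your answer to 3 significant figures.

S = 6.295 × 5.79^0.25
ln S = ln 6.295 + 0.25 × ln 5.79 = 1.8398 + 0.25 × 1.7561 = 2.2788
S = e^2.2788 ≈ 9.765

9.76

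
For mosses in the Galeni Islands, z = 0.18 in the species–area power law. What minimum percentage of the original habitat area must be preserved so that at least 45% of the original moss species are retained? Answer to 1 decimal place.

1.2%

Need (A_new/A_old)^0.18 = 0.45, so A_new/A_old = 0.45^(1/0.18) = 0.45^5.556
ln(A_new/A_old) = ln 0.45 / 0.18 = -0.7985 / 0.18 = -4.4362
A_new/A_old = e^-4.4362 ≈ 0.01184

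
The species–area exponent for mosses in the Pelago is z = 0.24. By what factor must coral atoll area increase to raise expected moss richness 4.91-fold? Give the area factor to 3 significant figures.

758

(A₂/A₁)^0.24 = 4.91, so A₂/A₁ = 4.91^(1/0.24) = 4.91^4.167
ln(A₂/A₁) = ln 4.91 / 0.24 = 1.5913 / 0.24 = 6.6303
A₂/A₁ = e^6.6303 ≈ 757.7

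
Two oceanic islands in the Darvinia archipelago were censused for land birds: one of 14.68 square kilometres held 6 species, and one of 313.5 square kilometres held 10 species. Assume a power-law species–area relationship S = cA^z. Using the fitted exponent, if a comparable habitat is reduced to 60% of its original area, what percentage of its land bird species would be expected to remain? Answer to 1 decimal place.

z = ln(10/6) / ln(313.5/14.68) = 0.5108 / 3.0613 = 0.1669
S_new/S_old = (A_new/A_old)^z = 0.6^0.1669 = exp(0.1669 × -0.5108) = 0.9183

91.8%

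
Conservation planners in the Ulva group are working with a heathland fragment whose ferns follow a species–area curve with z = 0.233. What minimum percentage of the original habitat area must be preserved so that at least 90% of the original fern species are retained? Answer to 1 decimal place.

63.6%

Need (A_new/A_old)^0.233 = 0.9, so A_new/A_old = 0.9^(1/0.233) = 0.9^4.292
ln(A_new/A_old) = ln 0.9 / 0.233 = -0.1054 / 0.233 = -0.4522
A_new/A_old = e^-0.4522 ≈ 0.6362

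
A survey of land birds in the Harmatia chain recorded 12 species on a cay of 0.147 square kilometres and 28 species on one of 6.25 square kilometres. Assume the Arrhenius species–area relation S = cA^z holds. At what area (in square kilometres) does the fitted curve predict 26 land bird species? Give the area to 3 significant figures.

z = ln(28/12) / ln(6.25/0.147) = 0.8473 / 3.7499 = 0.2260
c = 12 / 0.147^0.2260 = 12 / 0.6484 = 18.51
A = (26/18.51)^(1/0.2260) ⇒ ln A = ln(1.405)/0.2260 = 1.5046
A = e^1.5046 ≈ 4.502 square kilometres

4.50 square kilometres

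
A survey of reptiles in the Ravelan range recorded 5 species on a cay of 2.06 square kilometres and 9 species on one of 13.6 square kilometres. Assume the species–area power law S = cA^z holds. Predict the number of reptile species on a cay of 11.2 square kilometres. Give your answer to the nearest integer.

z = ln(9/5) / ln(13.6/2.06) = 0.5878 / 1.8874 = 0.3114
c = 5 / 2.06^0.3114 = 5 / 1.252 = 3.992
S₃ = 3.992 × 11.2^0.3114 = 3.992 × 2.122 ≈ 8.472

8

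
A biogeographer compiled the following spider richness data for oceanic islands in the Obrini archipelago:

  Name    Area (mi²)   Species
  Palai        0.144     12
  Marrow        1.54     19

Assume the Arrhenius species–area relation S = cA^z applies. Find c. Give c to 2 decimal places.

17.47

z = ln(S₂/S₁) / ln(A₂/A₁) = ln(19/12) / ln(1.54/0.144) = 0.4595 / 2.3697 = 0.1939
c = S₁ / A₁^z = 12 / 0.144^0.1939 = 12 / 0.6867 = 17.47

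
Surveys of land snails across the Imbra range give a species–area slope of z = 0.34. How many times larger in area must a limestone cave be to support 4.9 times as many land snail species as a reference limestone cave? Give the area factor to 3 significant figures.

107

(A₂/A₁)^0.34 = 4.9, so A₂/A₁ = 4.9^(1/0.34) = 4.9^2.941
ln(A₂/A₁) = ln 4.9 / 0.34 = 1.5892 / 0.34 = 4.6742
A₂/A₁ = e^4.6742 ≈ 107.1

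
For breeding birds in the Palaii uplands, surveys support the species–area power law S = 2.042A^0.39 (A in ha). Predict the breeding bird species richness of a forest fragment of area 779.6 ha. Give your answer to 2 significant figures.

S = 2.042 × 779.6^0.39
ln S = ln 2.042 + 0.39 × ln 779.6 = 0.7139 + 0.39 × 6.6588 = 3.3109
S = e^3.3109 ≈ 27.41

27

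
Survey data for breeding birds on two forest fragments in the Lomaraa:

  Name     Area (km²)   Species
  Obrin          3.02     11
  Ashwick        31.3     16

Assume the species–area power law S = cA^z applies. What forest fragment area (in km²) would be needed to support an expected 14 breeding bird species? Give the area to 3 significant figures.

13.6 km²

z = ln(16/11) / ln(31.3/3.02) = 0.3747 / 2.3384 = 0.1602
c = 11 / 3.02^0.1602 = 11 / 1.194 = 9.215
A = (14/9.215)^(1/0.1602) ⇒ ln A = ln(1.519)/0.1602 = 2.6103
A = e^2.6103 ≈ 13.6 km²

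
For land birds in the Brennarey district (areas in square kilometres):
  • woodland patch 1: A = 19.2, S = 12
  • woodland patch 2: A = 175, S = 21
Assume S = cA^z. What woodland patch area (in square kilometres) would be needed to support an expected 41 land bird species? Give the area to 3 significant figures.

2460 square kilometres

z = ln(21/12) / ln(175/19.2) = 0.5596 / 2.2099 = 0.2532
c = 12 / 19.2^0.2532 = 12 / 2.113 = 5.678
A = (41/5.678)^(1/0.2532) ⇒ ln A = ln(7.221)/0.2532 = 7.8068
A = e^7.8068 ≈ 2457 square kilometres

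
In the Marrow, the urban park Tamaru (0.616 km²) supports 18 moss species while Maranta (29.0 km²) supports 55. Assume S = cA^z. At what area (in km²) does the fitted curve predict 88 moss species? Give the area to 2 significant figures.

z = ln(55/18) / ln(29/0.616) = 1.1170 / 3.8518 = 0.2900
c = 18 / 0.616^0.2900 = 18 / 0.8689 = 20.72
A = (88/20.72)^(1/0.2900) ⇒ ln A = ln(4.248)/0.2900 = 4.9881
A = e^4.9881 ≈ 146.7 km²

150 km²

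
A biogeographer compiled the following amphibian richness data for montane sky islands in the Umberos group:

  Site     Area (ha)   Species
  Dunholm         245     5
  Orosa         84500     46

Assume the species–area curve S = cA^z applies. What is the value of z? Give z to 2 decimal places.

Taking logs: ln S = ln c + z ln A, so z = (ln S₂ − ln S₁)/(ln A₂ − ln A₁).
z = ln(46/5) / ln(84500/245) = ln(9.2) / ln(344.9) = 2.2192 / 5.8432 = 0.3798

0.38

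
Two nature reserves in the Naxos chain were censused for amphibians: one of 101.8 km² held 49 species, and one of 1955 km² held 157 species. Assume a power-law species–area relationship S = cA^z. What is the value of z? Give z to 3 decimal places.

0.394

Taking logs: ln S = ln c + z ln A, so z = (ln S₂ − ln S₁)/(ln A₂ − ln A₁).
z = ln(157/49) / ln(1955/101.8) = ln(3.204) / ln(19.2) = 1.1644 / 2.9551 = 0.3940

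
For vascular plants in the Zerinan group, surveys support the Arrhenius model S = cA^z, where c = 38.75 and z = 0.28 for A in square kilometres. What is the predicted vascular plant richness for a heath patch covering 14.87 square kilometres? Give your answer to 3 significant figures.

S = 38.75 × 14.87^0.28 = 38.75 × 2.129 ≈ 82.51

82.5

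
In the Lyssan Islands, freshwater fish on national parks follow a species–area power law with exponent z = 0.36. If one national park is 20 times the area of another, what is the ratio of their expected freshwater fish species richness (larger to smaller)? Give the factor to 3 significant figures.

2.94

S₂/S₁ = (A₂/A₁)^z = 20^0.36
ln(S₂/S₁) = 0.36 × ln 20 = 0.36 × 2.9957 = 1.0785
S₂/S₁ = e^1.0785 ≈ 2.94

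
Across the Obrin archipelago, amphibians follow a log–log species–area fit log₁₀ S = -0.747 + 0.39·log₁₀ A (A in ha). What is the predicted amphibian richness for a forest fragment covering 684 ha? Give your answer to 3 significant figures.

S = 0.1791 × 684^0.39
ln S = ln 0.1791 + 0.39 × ln 684 = -1.7200 + 0.39 × 6.5280 = 0.8259
S = e^0.8259 ≈ 2.284

2.28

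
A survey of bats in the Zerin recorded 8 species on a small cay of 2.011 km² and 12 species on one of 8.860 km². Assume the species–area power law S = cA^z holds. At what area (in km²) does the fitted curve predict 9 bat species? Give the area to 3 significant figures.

z = ln(12/8) / ln(8.86/2.011) = 0.4055 / 1.4829 = 0.2734
c = 8 / 2.011^0.2734 = 8 / 1.21 = 6.609
A = (9/6.609)^(1/0.2734) ⇒ ln A = ln(1.362)/0.2734 = 1.1294
A = e^1.1294 ≈ 3.094 km²

3.09 km²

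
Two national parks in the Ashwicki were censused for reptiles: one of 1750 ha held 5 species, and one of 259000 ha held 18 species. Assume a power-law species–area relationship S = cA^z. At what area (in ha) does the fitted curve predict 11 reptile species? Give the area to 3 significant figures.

37900 ha

z = ln(18/5) / ln(259000/1750) = 1.2809 / 4.9972 = 0.2563
c = 5 / 1750^0.2563 = 5 / 6.781 = 0.7374
A = (11/0.7374)^(1/0.2563) ⇒ ln A = ln(14.92)/0.2563 = 10.5433
A = e^10.5433 ≈ 37923 ha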